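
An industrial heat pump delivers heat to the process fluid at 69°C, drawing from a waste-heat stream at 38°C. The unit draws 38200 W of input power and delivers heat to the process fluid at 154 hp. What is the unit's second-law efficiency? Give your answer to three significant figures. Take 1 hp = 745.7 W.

0.272

Converting, Q̇_H = 154.0 hp = 114800 W, so COP_actual = Q̇_H/Ẇ = 114800/38200 = 3.006.
In absolute terms T_C = 311.15 K and T_H = 342.15 K, so ΔT = 31.00 K.
COP_Carnot = T_H/ΔT = 342.15/31.00 = 11.04.
η_II = COP_actual/COP_Carnot = 3.006/11.04 = 0.2724.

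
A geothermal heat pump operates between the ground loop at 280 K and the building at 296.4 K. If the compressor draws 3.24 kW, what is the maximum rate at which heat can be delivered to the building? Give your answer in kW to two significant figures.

59 kW

The reservoir spacing is ΔT = 296.4 − 280 = 16.40 K.
COP_Carnot = T_H/ΔT = 296.40/16.40 = 18.07.
Q̇_max = COP_Carnot × Ẇ = 18.07 × 3.240 kW = 58.56 kW.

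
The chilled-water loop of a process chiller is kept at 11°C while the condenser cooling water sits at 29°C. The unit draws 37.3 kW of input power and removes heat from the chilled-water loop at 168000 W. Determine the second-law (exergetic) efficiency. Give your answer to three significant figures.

0.285

Converting, Q̇_C = 168000 W = 168.0 kW, so COP_actual = Q̇_C/Ẇ = 168.0/37.30 = 4.504.
In absolute terms T_C = 284.15 K and T_H = 302.15 K, so ΔT = 18.00 K.
COP_Carnot = T_C/ΔT = 284.15/18.00 = 15.79.
η_II = COP_actual/COP_Carnot = 4.504/15.79 = 0.2853.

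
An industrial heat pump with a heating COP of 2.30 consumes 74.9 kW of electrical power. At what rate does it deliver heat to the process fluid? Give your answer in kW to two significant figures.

Q̇_H = COP_HP × Ẇ = 2.30 × 74.90 = 172.3 kW.

170 kW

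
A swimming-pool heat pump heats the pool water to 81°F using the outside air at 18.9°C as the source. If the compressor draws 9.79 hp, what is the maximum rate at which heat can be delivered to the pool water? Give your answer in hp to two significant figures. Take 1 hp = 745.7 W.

In absolute terms T_C = 292.05 K and T_H = 300.37 K, so ΔT = 8.322 K.
COP_Carnot = T_H/ΔT = 300.37/8.322 = 36.09.
Q̇_max = COP_Carnot × Ẇ = 36.09 × 9.790 hp = 353.3 hp.

350 hp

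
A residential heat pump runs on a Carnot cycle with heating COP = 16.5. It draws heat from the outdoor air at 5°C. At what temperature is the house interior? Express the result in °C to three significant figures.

22.9 °C

COP_HP = T_H/(T_H − T_C) rearranges to T_H = COP·T_C/(COP − 1).
With T_C = 278.15 K, T_H = 16.5 × 278.15/15.50 = 296.10 K.
Converting, 296.10 K = 22.95°C.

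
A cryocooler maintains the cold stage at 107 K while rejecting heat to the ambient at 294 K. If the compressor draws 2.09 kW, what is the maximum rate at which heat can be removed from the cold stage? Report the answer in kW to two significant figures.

The reservoir spacing is ΔT = 294 − 107 = 187.0 K.
COP_Carnot = T_C/ΔT = 107.00/187.0 = 0.5722.
Q̇_max = COP_Carnot × Ẇ = 0.5722 × 2.090 kW = 1.196 kW.

1.2 kW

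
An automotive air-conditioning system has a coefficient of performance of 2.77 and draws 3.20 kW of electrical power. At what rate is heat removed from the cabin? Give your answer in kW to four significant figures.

8.864 kW

Q̇_C = COP × Ẇ = 2.77 × 3.200 = 8.864 kW.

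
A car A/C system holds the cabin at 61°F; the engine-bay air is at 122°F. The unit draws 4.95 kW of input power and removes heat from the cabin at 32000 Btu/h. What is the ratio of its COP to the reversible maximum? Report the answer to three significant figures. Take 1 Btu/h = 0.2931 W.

0.222

Converting, Q̇_C = 32000 Btu/h = 9.379 kW, so COP_actual = Q̇_C/Ẇ = 9.379/4.950 = 1.895.
In absolute terms T_C = 289.26 K and T_H = 323.15 K, so ΔT = 33.89 K.
COP_Carnot = T_C/ΔT = 289.26/33.89 = 8.536.
η_II = COP_actual/COP_Carnot = 1.895/8.536 = 0.2220.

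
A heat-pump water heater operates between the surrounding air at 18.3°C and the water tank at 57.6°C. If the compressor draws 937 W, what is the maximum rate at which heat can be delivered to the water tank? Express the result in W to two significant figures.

7900 W

In absolute terms T_C = 291.45 K and T_H = 330.75 K, so ΔT = 39.30 K.
COP_Carnot = T_H/ΔT = 330.75/39.30 = 8.416.
Q̇_max = COP_Carnot × Ẇ = 8.416 × 937.0 W = 7886 W.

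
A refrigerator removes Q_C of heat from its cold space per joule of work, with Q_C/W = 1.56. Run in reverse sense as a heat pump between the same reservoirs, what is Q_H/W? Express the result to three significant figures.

2.56

The first law on one cycle gives Q_H = Q_C + W, so Q_H/W = Q_C/W + 1.
COP_HP = COP_R + 1 = 1.56 + 1 = 2.56.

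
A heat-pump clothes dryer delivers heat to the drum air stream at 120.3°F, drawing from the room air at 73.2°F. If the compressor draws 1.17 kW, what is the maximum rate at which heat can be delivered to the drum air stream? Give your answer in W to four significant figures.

14410 W

In absolute terms T_C = 296.04 K and T_H = 322.21 K, so ΔT = 26.17 K.
COP_Carnot = T_H/ΔT = 322.21/26.17 = 12.31.
Q̇_max = COP_Carnot × Ẇ = 12.31 × 1.170 kW = 14.41 kW = 14410 W.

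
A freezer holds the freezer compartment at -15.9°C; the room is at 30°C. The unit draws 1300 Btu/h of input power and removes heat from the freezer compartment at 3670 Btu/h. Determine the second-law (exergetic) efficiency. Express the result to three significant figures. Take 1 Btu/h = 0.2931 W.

COP_actual = Q̇_C/Ẇ = 3670/1300 = 2.823.
In absolute terms T_C = 257.25 K and T_H = 303.15 K, so ΔT = 45.90 K.
COP_Carnot = T_C/ΔT = 257.25/45.90 = 5.605.
η_II = COP_actual/COP_Carnot = 2.823/5.605 = 0.5037.

0.504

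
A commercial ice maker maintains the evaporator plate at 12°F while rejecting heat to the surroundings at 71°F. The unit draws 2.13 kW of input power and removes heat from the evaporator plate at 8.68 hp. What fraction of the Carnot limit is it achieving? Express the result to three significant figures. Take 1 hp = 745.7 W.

0.380

Converting, Q̇_C = 8.680 hp = 6.473 kW, so COP_actual = Q̇_C/Ẇ = 6.473/2.130 = 3.039.
In absolute terms T_C = 262.04 K and T_H = 294.82 K, so ΔT = 32.78 K.
COP_Carnot = T_C/ΔT = 262.04/32.78 = 7.994.
η_II = COP_actual/COP_Carnot = 3.039/7.994 = 0.3801.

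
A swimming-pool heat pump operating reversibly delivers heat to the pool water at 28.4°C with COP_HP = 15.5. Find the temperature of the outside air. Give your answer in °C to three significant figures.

8.95 °C

COP_HP = T_H/(T_H − T_C) gives T_H − T_C = T_H/COP.
With T_H = 301.55 K, T_C = 301.55 × (1 − 1/15.5) = 282.10 K.
Converting, 282.10 K = 8.95°C.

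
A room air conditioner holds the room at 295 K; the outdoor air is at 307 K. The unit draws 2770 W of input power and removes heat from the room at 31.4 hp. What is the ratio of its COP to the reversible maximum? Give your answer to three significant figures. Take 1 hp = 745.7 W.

Converting, Q̇_C = 31.40 hp = 23410 W, so COP_actual = Q̇_C/Ẇ = 23410/2770 = 8.453.
The reservoir spacing is ΔT = 307 − 295 = 12.00 K.
COP_Carnot = T_C/ΔT = 295.00/12.00 = 24.58.
η_II = COP_actual/COP_Carnot = 8.453/24.58 = 0.3439.

0.344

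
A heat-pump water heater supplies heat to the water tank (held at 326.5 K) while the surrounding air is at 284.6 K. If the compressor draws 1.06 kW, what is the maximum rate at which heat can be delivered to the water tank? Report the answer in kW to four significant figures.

The reservoir spacing is ΔT = 326.5 − 284.6 = 41.90 K.
COP_Carnot = T_H/ΔT = 326.50/41.90 = 7.792.
Q̇_max = COP_Carnot × Ẇ = 7.792 × 1.060 kW = 8.260 kW.

8.260 kW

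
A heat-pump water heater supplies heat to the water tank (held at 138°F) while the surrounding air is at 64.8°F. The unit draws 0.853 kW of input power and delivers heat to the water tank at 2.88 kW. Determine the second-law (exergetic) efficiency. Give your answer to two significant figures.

0.41

COP_actual = Q̇_H/Ẇ = 2.880/0.8530 = 3.376.
In absolute terms T_C = 291.37 K and T_H = 332.04 K, so ΔT = 40.67 K.
COP_Carnot = T_H/ΔT = 332.04/40.67 = 8.165.
η_II = COP_actual/COP_Carnot = 3.376/8.165 = 0.4135.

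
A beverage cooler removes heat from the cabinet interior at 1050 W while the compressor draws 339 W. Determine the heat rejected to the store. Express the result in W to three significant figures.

For a cyclic device the first law requires Q̇_H = Q̇_C + Ẇ.
Q̇_H = Q̇_C + Ẇ = 1389 W.

1390 W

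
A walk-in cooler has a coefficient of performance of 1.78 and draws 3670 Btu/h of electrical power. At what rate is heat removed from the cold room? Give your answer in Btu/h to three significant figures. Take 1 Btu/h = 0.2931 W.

6530 Btu/h

Q̇_C = COP × Ẇ = 1.78 × 3670 = 6533 Btu/h.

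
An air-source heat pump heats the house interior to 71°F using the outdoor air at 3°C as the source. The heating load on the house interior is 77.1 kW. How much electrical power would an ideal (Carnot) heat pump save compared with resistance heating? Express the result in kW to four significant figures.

72.22 kW

In absolute terms T_C = 276.15 K and T_H = 294.82 K, so ΔT = 18.67 K.
COP_Carnot = T_H/ΔT = 294.82/18.67 = 15.79.
Resistance heating needs Ẇ_res = Q̇_H = 77.10 kW; the reversible heat pump needs only Ẇ_hp = Q̇_H/COP = 4.882 kW.
Saving = 77.10 − 4.882 = 72.22 kW.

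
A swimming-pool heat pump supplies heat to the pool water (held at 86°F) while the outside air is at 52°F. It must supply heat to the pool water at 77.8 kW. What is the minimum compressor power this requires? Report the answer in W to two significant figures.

In absolute terms T_C = 284.26 K and T_H = 303.15 K, so ΔT = 18.89 K.
COP_Carnot = T_H/ΔT = 303.15/18.89 = 16.05.
Ẇ_min = Q̇/COP_Carnot = 77.80/16.05 = 4.848 kW = 4848 W.

4800 W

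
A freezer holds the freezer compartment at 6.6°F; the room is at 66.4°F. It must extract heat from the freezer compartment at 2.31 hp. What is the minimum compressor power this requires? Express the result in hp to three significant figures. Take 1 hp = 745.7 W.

0.296 hp

In absolute terms T_C = 259.04 K and T_H = 292.26 K, so ΔT = 33.22 K.
COP_Carnot = T_C/ΔT = 259.04/33.22 = 7.797.
Ẇ_min = Q̇/COP_Carnot = 2.310/7.797 = 0.2963 hp.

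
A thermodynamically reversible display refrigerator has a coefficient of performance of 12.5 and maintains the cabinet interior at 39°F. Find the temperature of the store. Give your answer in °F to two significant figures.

COP_R = T_C/(T_H − T_C) gives T_H − T_C = T_C/COP.
With T_C = 277.04 K, T_H = 277.04 × (1 + 1/12.5) = 299.20 K.
Converting, 299.20 K = 78.89°F.

79 °F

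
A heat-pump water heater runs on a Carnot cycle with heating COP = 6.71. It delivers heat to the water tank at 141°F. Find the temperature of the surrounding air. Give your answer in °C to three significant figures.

COP_HP = T_H/(T_H − T_C) gives T_H − T_C = T_H/COP.
With T_H = 333.71 K, T_C = 333.71 × (1 − 1/6.71) = 283.97 K.
Converting, 283.97 K = 10.82°C.

10.8 °C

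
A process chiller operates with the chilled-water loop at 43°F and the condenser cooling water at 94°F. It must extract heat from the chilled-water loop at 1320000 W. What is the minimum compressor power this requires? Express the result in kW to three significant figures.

134 kW

In absolute terms T_C = 279.26 K and T_H = 307.59 K, so ΔT = 28.33 K.
COP_Carnot = T_C/ΔT = 279.26/28.33 = 9.856.
Ẇ_min = Q̇/COP_Carnot = 1320000/9.856 = 133900 W = 133.9 kW.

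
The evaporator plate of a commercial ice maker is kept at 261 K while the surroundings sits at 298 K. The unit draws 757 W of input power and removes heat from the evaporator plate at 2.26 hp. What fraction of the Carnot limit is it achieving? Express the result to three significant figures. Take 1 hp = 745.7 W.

0.316

Converting, Q̇_C = 2.260 hp = 1685 W, so COP_actual = Q̇_C/Ẇ = 1685/757.0 = 2.226.
The reservoir spacing is ΔT = 298 − 261 = 37.00 K.
COP_Carnot = T_C/ΔT = 261.00/37.00 = 7.054.
η_II = COP_actual/COP_Carnot = 2.226/7.054 = 0.3156.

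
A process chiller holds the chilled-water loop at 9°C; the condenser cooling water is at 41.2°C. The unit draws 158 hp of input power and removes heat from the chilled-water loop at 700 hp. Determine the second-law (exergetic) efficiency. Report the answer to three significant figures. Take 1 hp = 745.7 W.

0.506

COP_actual = Q̇_C/Ẇ = 700.0/158.0 = 4.430.
In absolute terms T_C = 282.15 K and T_H = 314.35 K, so ΔT = 32.20 K.
COP_Carnot = T_C/ΔT = 282.15/32.20 = 8.762.
η_II = COP_actual/COP_Carnot = 4.430/8.762 = 0.5056.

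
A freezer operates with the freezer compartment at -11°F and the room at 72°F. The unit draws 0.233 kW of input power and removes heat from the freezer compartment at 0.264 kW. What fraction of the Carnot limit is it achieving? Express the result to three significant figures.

COP_actual = Q̇_C/Ẇ = 0.2640/0.2330 = 1.133.
In absolute terms T_C = 249.26 K and T_H = 295.37 K, so ΔT = 46.11 K.
COP_Carnot = T_C/ΔT = 249.26/46.11 = 5.406.
η_II = COP_actual/COP_Carnot = 1.133/5.406 = 0.2096.

0.210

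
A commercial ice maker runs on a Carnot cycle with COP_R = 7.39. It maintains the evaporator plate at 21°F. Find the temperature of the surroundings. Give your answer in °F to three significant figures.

COP_R = T_C/(T_H − T_C) gives T_H − T_C = T_C/COP.
With T_C = 267.04 K, T_H = 267.04 × (1 + 1/7.39) = 303.17 K.
Converting, 303.17 K = 86.04°F.

86.0 °F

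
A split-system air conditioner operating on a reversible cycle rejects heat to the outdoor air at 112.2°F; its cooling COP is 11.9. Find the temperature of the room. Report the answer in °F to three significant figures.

For a Carnot refrigerator COP_R = T_C/(T_H − T_C), so T_C = COP·T_H/(1 + COP).
With T_H = 317.71 K, T_C = 11.9 × 317.71/12.90 = 293.08 K.
Converting, 293.08 K = 67.87°F.

67.9 °F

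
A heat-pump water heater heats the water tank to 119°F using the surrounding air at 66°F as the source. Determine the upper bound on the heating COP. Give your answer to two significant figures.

11

In absolute terms T_C = 292.04 K and T_H = 321.48 K, so ΔT = 29.44 K.
For a reversible cycle, COP_Carnot = T_H/ΔT = 321.48/29.44 = 10.92.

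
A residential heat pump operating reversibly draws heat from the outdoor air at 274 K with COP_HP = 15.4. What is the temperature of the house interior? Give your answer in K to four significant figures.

COP_HP = T_H/(T_H − T_C) rearranges to T_H = COP·T_C/(COP − 1).
With T_C = 274.00 K, T_H = 15.4 × 274.00/14.40 = 293.03 K.

293.0 K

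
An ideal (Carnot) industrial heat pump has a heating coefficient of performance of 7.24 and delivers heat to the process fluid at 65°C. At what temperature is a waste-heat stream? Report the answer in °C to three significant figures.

18.3 °C

COP_HP = T_H/(T_H − T_C) gives T_H − T_C = T_H/COP.
With T_H = 338.15 K, T_C = 338.15 × (1 − 1/7.24) = 291.44 K.
Converting, 291.44 K = 18.29°C.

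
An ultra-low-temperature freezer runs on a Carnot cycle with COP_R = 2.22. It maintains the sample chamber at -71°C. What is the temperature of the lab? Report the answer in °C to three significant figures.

COP_R = T_C/(T_H − T_C) gives T_H − T_C = T_C/COP.
With T_C = 202.15 K, T_H = 202.15 × (1 + 1/2.22) = 293.21 K.
Converting, 293.21 K = 20.06°C.

20.1 °C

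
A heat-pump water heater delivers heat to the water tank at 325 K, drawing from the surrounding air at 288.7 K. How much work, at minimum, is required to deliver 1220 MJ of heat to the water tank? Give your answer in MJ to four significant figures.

The reservoir spacing is ΔT = 325 − 288.7 = 36.30 K.
The reversible limit is COP_HP = T_H/ΔT = 8.953, so W_min = Q_H/COP = Q_H·ΔT/T_H.
W_min = 1220 × 36.30/325.00 = 136.3 MJ.

136.3 MJ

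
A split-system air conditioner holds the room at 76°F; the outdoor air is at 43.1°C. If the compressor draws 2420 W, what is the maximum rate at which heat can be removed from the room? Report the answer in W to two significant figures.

39000 W

In absolute terms T_C = 297.59 K and T_H = 316.25 K, so ΔT = 18.66 K.
COP_Carnot = T_C/ΔT = 297.59/18.66 = 15.95.
Q̇_max = COP_Carnot × Ẇ = 15.95 × 2420 W = 38600 W.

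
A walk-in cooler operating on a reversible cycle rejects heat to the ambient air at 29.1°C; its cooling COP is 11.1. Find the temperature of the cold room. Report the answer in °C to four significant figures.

For a Carnot refrigerator COP_R = T_C/(T_H − T_C), so T_C = COP·T_H/(1 + COP).
With T_H = 302.25 K, T_C = 11.1 × 302.25/12.10 = 277.27 K.
Converting, 277.27 K = 4.12°C.

4.121 °C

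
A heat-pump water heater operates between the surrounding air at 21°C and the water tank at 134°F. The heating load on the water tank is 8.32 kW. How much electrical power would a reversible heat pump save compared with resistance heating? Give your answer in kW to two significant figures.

In absolute terms T_C = 294.15 K and T_H = 329.82 K, so ΔT = 35.67 K.
COP_Carnot = T_H/ΔT = 329.82/35.67 = 9.247.
Resistance heating needs Ẇ_res = Q̇_H = 8.320 kW; the reversible heat pump needs only Ẇ_hp = Q̇_H/COP = 0.8997 kW.
Saving = 8.320 − 0.8997 = 7.420 kW.

7.4 kW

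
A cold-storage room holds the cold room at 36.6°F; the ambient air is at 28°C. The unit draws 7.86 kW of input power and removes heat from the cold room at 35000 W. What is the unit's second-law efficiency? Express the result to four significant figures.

0.4110

Converting, Q̇_C = 35000 W = 35.00 kW, so COP_actual = Q̇_C/Ẇ = 35.00/7.860 = 4.453.
In absolute terms T_C = 275.71 K and T_H = 301.15 K, so ΔT = 25.44 K.
COP_Carnot = T_C/ΔT = 275.71/25.44 = 10.84.
η_II = COP_actual/COP_Carnot = 4.453/10.84 = 0.4110.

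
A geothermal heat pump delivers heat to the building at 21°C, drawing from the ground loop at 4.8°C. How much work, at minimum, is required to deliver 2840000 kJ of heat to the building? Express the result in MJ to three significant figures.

In absolute terms T_C = 277.95 K and T_H = 294.15 K, so ΔT = 16.20 K.
The reversible limit is COP_HP = T_H/ΔT = 18.16, so W_min = Q_H/COP = Q_H·ΔT/T_H.
W_min = 2840000 × 16.20/294.15 = 156400 kJ = 156.4 MJ.

156 MJ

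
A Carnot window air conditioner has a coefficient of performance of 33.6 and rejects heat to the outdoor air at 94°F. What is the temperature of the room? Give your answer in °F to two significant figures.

For a Carnot refrigerator COP_R = T_C/(T_H − T_C), so T_C = COP·T_H/(1 + COP).
With T_H = 307.59 K, T_C = 33.6 × 307.59/34.60 = 298.70 K.
Converting, 298.70 K = 78.00°F.

78 °F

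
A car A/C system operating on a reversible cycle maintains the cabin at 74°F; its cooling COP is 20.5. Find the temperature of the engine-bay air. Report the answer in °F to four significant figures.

100.0 °F

COP_R = T_C/(T_H − T_C) gives T_H − T_C = T_C/COP.
With T_C = 296.48 K, T_H = 296.48 × (1 + 1/20.5) = 310.95 K.
Converting, 310.95 K = 100.03°F.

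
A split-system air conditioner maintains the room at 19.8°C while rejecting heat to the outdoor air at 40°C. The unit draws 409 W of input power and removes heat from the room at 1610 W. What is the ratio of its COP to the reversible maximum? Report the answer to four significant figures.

0.2714

COP_actual = Q̇_C/Ẇ = 1610/409.0 = 3.936.
In absolute terms T_C = 292.95 K and T_H = 313.15 K, so ΔT = 20.20 K.
COP_Carnot = T_C/ΔT = 292.95/20.20 = 14.50.
η_II = COP_actual/COP_Carnot = 3.936/14.50 = 0.2714.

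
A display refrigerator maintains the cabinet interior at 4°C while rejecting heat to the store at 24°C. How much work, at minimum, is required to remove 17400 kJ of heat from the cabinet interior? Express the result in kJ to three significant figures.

In absolute terms T_C = 277.15 K and T_H = 297.15 K, so ΔT = 20.00 K.
The reversible limit is COP_R = T_C/ΔT = 13.86, so W_min = Q_C/COP = Q_C·ΔT/T_C.
W_min = 17400 × 20.00/277.15 = 1256 kJ.

1260 kJ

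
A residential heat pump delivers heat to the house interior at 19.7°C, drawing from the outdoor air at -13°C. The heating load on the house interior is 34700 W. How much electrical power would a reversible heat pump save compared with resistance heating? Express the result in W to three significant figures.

30800 W

In absolute terms T_C = 260.15 K and T_H = 292.85 K, so ΔT = 32.70 K.
COP_Carnot = T_H/ΔT = 292.85/32.70 = 8.956.
Resistance heating needs Ẇ_res = Q̇_H = 34700 W; the reversible heat pump needs only Ẇ_hp = Q̇_H/COP = 3875 W.
Saving = 34700 − 3875 = 30830 W.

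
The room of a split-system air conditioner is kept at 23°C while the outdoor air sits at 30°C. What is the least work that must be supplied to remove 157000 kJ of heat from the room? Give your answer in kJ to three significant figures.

In absolute terms T_C = 296.15 K and T_H = 303.15 K, so ΔT = 7.000 K.
The reversible limit is COP_R = T_C/ΔT = 42.31, so W_min = Q_C/COP = Q_C·ΔT/T_C.
W_min = 157000 × 7.000/296.15 = 3711 kJ.

3710 kJ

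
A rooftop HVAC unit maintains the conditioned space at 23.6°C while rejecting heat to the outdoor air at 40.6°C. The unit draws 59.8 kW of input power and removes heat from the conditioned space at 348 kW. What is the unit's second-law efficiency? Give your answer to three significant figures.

0.333

COP_actual = Q̇_C/Ẇ = 348.0/59.80 = 5.819.
In absolute terms T_C = 296.75 K and T_H = 313.75 K, so ΔT = 17.00 K.
COP_Carnot = T_C/ΔT = 296.75/17.00 = 17.46.
η_II = COP_actual/COP_Carnot = 5.819/17.46 = 0.3334.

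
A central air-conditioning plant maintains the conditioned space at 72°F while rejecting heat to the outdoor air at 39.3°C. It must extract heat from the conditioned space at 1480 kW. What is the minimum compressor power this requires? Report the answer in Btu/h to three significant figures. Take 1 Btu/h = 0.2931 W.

In absolute terms T_C = 295.37 K and T_H = 312.45 K, so ΔT = 17.08 K.
COP_Carnot = T_C/ΔT = 295.37/17.08 = 17.30.
Ẇ_min = Q̇/COP_Carnot = 1480/17.30 = 85.57 kW = 291900 Btu/h.

292000 Btu/h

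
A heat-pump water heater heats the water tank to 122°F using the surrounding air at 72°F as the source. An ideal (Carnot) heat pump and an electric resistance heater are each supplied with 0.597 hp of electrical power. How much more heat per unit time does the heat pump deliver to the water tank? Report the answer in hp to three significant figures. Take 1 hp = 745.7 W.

In absolute terms T_C = 295.37 K and T_H = 323.15 K, so ΔT = 27.78 K.
COP_Carnot = T_H/ΔT = 323.15/27.78 = 11.63.
The heat pump delivers Q̇_H = COP × Ẇ = 6.945 hp; the resistance heater delivers Ẇ = 0.5970 hp.
Extra = (COP − 1)·Ẇ = 6.348 hp.

6.35 hp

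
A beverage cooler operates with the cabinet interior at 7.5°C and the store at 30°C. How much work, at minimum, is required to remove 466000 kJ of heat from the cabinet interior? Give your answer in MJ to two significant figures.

In absolute terms T_C = 280.65 K and T_H = 303.15 K, so ΔT = 22.50 K.
The reversible limit is COP_R = T_C/ΔT = 12.47, so W_min = Q_C/COP = Q_C·ΔT/T_C.
W_min = 466000 × 22.50/280.65 = 37360 kJ = 37.36 MJ.

37 MJ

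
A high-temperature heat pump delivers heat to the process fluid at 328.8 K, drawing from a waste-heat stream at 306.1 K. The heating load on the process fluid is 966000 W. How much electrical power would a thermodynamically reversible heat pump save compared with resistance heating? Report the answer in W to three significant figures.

The reservoir spacing is ΔT = 328.8 − 306.1 = 22.70 K.
COP_Carnot = T_H/ΔT = 328.80/22.70 = 14.48.
Resistance heating needs Ẇ_res = Q̇_H = 966000 W; the reversible heat pump needs only Ẇ_hp = Q̇_H/COP = 66690 W.
Saving = 966000 − 66690 = 899300 W.

899000 W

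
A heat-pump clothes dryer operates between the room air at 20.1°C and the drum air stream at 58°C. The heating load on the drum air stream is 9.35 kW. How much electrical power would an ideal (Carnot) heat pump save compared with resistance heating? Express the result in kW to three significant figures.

8.28 kW

In absolute terms T_C = 293.25 K and T_H = 331.15 K, so ΔT = 37.90 K.
COP_Carnot = T_H/ΔT = 331.15/37.90 = 8.737.
Resistance heating needs Ẇ_res = Q̇_H = 9.350 kW; the reversible heat pump needs only Ẇ_hp = Q̇_H/COP = 1.070 kW.
Saving = 9.350 − 1.070 = 8.280 kW.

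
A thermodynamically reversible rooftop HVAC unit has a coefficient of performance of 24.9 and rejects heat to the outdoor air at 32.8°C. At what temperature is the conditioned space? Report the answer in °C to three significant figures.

For a Carnot refrigerator COP_R = T_C/(T_H − T_C), so T_C = COP·T_H/(1 + COP).
With T_H = 305.95 K, T_C = 24.9 × 305.95/25.90 = 294.14 K.
Converting, 294.14 K = 20.99°C.

21.0 °C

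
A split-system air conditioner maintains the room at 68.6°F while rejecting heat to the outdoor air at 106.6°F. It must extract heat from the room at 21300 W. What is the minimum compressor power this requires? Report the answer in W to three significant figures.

1530 W

In absolute terms T_C = 293.48 K and T_H = 314.59 K, so ΔT = 21.11 K.
COP_Carnot = T_C/ΔT = 293.48/21.11 = 13.90.
Ẇ_min = Q̇/COP_Carnot = 21300/13.90 = 1532 W.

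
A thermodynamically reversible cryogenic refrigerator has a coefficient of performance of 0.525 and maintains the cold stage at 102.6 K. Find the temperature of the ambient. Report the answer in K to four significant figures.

COP_R = T_C/(T_H − T_C) gives T_H − T_C = T_C/COP.
With T_C = 102.60 K, T_H = 102.60 × (1 + 1/0.525) = 298.03 K.

298.0 K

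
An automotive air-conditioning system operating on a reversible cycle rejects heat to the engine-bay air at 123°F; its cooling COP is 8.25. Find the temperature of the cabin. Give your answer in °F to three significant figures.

60.0 °F

For a Carnot refrigerator COP_R = T_C/(T_H − T_C), so T_C = COP·T_H/(1 + COP).
With T_H = 323.71 K, T_C = 8.25 × 323.71/9.250 = 288.71 K.
Converting, 288.71 K = 60.01°F.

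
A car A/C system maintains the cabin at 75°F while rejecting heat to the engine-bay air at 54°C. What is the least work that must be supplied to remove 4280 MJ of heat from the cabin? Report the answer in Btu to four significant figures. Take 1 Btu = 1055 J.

411200 Btu

In absolute terms T_C = 297.04 K and T_H = 327.15 K, so ΔT = 30.11 K.
The reversible limit is COP_R = T_C/ΔT = 9.865, so W_min = Q_C/COP = Q_C·ΔT/T_C.
W_min = 4280 × 30.11/297.04 = 433.9 MJ = 411200 Btu.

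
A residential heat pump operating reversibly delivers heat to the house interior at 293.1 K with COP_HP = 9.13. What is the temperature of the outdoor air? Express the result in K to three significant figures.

261 K

COP_HP = T_H/(T_H − T_C) gives T_H − T_C = T_H/COP.
With T_H = 293.10 K, T_C = 293.10 × (1 − 1/9.13) = 261.00 K.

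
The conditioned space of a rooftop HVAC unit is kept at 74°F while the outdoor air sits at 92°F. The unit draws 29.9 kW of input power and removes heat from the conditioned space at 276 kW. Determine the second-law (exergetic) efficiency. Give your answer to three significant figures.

COP_actual = Q̇_C/Ẇ = 276.0/29.90 = 9.231.
In absolute terms T_C = 296.48 K and T_H = 306.48 K, so ΔT = 10.00 K.
COP_Carnot = T_C/ΔT = 296.48/10.00 = 29.65.
η_II = COP_actual/COP_Carnot = 9.231/29.65 = 0.3113.

0.311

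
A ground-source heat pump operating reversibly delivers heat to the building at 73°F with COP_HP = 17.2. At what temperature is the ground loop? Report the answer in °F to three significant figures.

42.0 °F

COP_HP = T_H/(T_H − T_C) gives T_H − T_C = T_H/COP.
With T_H = 295.93 K, T_C = 295.93 × (1 − 1/17.2) = 278.72 K.
Converting, 278.72 K = 42.03°F.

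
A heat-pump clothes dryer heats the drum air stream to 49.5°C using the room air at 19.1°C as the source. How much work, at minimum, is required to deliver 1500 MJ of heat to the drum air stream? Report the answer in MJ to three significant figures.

In absolute terms T_C = 292.25 K and T_H = 322.65 K, so ΔT = 30.40 K.
The reversible limit is COP_HP = T_H/ΔT = 10.61, so W_min = Q_H/COP = Q_H·ΔT/T_H.
W_min = 1500 × 30.40/322.65 = 141.3 MJ.

141 MJ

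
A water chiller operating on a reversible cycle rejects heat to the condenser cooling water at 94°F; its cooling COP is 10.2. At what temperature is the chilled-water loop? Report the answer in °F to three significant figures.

For a Carnot refrigerator COP_R = T_C/(T_H − T_C), so T_C = COP·T_H/(1 + COP).
With T_H = 307.59 K, T_C = 10.2 × 307.59/11.20 = 280.13 K.
Converting, 280.13 K = 44.57°F.

44.6 °F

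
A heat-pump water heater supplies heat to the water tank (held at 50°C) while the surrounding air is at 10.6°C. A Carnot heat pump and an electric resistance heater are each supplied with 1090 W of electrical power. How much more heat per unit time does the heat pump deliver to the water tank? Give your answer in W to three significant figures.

7850 W

In absolute terms T_C = 283.75 K and T_H = 323.15 K, so ΔT = 39.40 K.
COP_Carnot = T_H/ΔT = 323.15/39.40 = 8.202.
The heat pump delivers Q̇_H = COP × Ẇ = 8940 W; the resistance heater delivers Ẇ = 1090 W.
Extra = (COP − 1)·Ẇ = 7850 W.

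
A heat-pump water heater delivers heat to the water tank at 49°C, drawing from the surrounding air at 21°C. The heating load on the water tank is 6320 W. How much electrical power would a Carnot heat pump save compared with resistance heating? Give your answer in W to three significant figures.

In absolute terms T_C = 294.15 K and T_H = 322.15 K, so ΔT = 28.00 K.
COP_Carnot = T_H/ΔT = 322.15/28.00 = 11.51.
Resistance heating needs Ẇ_res = Q̇_H = 6320 W; the reversible heat pump needs only Ẇ_hp = Q̇_H/COP = 549.3 W.
Saving = 6320 − 549.3 = 5771 W.

5770 W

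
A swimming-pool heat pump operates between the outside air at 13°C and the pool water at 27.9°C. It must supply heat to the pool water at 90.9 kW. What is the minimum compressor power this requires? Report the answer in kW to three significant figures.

In absolute terms T_C = 286.15 K and T_H = 301.05 K, so ΔT = 14.90 K.
COP_Carnot = T_H/ΔT = 301.05/14.90 = 20.20.
Ẇ_min = Q̇/COP_Carnot = 90.90/20.20 = 4.499 kW.

4.50 kW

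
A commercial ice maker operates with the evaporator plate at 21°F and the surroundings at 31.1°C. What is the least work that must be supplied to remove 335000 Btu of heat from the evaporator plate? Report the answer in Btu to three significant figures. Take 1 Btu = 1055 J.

In absolute terms T_C = 267.04 K and T_H = 304.25 K, so ΔT = 37.21 K.
The reversible limit is COP_R = T_C/ΔT = 7.176, so W_min = Q_C/COP = Q_C·ΔT/T_C.
W_min = 335000 × 37.21/267.04 = 46680 Btu.

46700 Btu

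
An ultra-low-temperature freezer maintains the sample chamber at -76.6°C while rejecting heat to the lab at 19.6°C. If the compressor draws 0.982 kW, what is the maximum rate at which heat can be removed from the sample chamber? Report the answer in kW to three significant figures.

In absolute terms T_C = 196.55 K and T_H = 292.75 K, so ΔT = 96.20 K.
COP_Carnot = T_C/ΔT = 196.55/96.20 = 2.043.
Q̇_max = COP_Carnot × Ẇ = 2.043 × 0.9820 kW = 2.006 kW.

2.01 kW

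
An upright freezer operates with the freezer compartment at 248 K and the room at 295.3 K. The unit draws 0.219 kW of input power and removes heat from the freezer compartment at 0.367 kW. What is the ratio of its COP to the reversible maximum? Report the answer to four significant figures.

COP_actual = Q̇_C/Ẇ = 0.3670/0.2190 = 1.676.
The reservoir spacing is ΔT = 295.3 − 248 = 47.30 K.
COP_Carnot = T_C/ΔT = 248.00/47.30 = 5.243.
η_II = COP_actual/COP_Carnot = 1.676/5.243 = 0.3196.

0.3196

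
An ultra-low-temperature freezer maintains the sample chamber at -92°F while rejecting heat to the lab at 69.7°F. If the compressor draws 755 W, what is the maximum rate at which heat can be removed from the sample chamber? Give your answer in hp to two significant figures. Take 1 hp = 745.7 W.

2.3 hp

In absolute terms T_C = 204.26 K and T_H = 294.09 K, so ΔT = 89.83 K.
COP_Carnot = T_C/ΔT = 204.26/89.83 = 2.274.
Q̇_max = COP_Carnot × Ẇ = 2.274 × 755.0 W = 1717 W = 2.302 hp.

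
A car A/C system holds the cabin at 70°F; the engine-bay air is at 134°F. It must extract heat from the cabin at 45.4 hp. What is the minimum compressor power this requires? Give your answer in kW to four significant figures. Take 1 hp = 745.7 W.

4.091 kW

In absolute terms T_C = 294.26 K and T_H = 329.82 K, so ΔT = 35.56 K.
COP_Carnot = T_C/ΔT = 294.26/35.56 = 8.276.
Ẇ_min = Q̇/COP_Carnot = 45.40/8.276 = 5.486 hp = 4.091 kW.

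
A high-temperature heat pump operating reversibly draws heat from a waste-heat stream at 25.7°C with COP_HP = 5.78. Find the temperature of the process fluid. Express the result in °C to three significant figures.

88.2 °C

COP_HP = T_H/(T_H − T_C) rearranges to T_H = COP·T_C/(COP − 1).
With T_C = 298.85 K, T_H = 5.78 × 298.85/4.780 = 361.37 K.
Converting, 361.37 K = 88.22°C.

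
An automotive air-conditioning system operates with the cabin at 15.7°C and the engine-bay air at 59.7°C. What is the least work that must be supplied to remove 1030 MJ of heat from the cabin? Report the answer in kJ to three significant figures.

In absolute terms T_C = 288.85 K and T_H = 332.85 K, so ΔT = 44.00 K.
The reversible limit is COP_R = T_C/ΔT = 6.565, so W_min = Q_C/COP = Q_C·ΔT/T_C.
W_min = 1030 × 44.00/288.85 = 156.9 MJ = 156900 kJ.

157000 kJ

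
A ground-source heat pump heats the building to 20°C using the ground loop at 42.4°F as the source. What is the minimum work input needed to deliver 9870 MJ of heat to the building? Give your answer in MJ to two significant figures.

In absolute terms T_C = 278.93 K and T_H = 293.15 K, so ΔT = 14.22 K.
The reversible limit is COP_HP = T_H/ΔT = 20.61, so W_min = Q_H/COP = Q_H·ΔT/T_H.
W_min = 9870 × 14.22/293.15 = 478.8 MJ.

480 MJ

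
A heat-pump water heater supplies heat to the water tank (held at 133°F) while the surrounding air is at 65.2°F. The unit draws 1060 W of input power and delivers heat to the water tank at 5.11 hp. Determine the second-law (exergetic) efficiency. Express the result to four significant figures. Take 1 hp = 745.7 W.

Converting, Q̇_H = 5.110 hp = 3811 W, so COP_actual = Q̇_H/Ẇ = 3811/1060 = 3.595.
In absolute terms T_C = 291.59 K and T_H = 329.26 K, so ΔT = 37.67 K.
COP_Carnot = T_H/ΔT = 329.26/37.67 = 8.741.
η_II = COP_actual/COP_Carnot = 3.595/8.741 = 0.4112.

0.4112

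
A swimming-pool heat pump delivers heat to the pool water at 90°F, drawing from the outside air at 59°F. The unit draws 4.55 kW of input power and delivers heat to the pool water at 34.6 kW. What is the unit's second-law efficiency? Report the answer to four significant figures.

0.4289

COP_actual = Q̇_H/Ẇ = 34.60/4.550 = 7.604.
In absolute terms T_C = 288.15 K and T_H = 305.37 K, so ΔT = 17.22 K.
COP_Carnot = T_H/ΔT = 305.37/17.22 = 17.73.
η_II = COP_actual/COP_Carnot = 7.604/17.73 = 0.4289.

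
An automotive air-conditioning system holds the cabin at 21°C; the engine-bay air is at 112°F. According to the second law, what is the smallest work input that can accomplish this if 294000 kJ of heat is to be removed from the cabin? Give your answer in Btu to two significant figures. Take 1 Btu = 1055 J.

22000 Btu

In absolute terms T_C = 294.15 K and T_H = 317.59 K, so ΔT = 23.44 K.
The reversible limit is COP_R = T_C/ΔT = 12.55, so W_min = Q_C/COP = Q_C·ΔT/T_C.
W_min = 294000 × 23.44/294.15 = 23430 kJ = 22210 Btu.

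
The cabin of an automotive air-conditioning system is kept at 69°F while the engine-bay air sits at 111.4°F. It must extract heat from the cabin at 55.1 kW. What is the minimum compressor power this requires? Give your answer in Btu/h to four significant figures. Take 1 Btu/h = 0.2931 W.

In absolute terms T_C = 293.71 K and T_H = 317.26 K, so ΔT = 23.56 K.
COP_Carnot = T_C/ΔT = 293.71/23.56 = 12.47.
Ẇ_min = Q̇/COP_Carnot = 55.10/12.47 = 4.419 kW = 15080 Btu/h.

15080 Btu/h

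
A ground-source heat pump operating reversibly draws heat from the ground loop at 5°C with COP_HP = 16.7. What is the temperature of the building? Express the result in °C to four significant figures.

22.72 °C

COP_HP = T_H/(T_H − T_C) rearranges to T_H = COP·T_C/(COP − 1).
With T_C = 278.15 K, T_H = 16.7 × 278.15/15.70 = 295.87 K.
Converting, 295.87 K = 22.72°C.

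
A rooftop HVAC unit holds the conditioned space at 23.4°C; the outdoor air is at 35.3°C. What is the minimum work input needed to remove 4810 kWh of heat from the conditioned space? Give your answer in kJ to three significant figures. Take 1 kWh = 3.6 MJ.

In absolute terms T_C = 296.55 K and T_H = 308.45 K, so ΔT = 11.90 K.
The reversible limit is COP_R = T_C/ΔT = 24.92, so W_min = Q_C/COP = Q_C·ΔT/T_C.
W_min = 4810 × 11.90/296.55 = 193.0 kWh = 694900 kJ.

695000 kJ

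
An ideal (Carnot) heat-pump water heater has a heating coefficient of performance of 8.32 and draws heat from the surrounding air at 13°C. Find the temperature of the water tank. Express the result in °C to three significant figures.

52.1 °C

COP_HP = T_H/(T_H − T_C) rearranges to T_H = COP·T_C/(COP − 1).
With T_C = 286.15 K, T_H = 8.32 × 286.15/7.320 = 325.24 K.
Converting, 325.24 K = 52.09°C.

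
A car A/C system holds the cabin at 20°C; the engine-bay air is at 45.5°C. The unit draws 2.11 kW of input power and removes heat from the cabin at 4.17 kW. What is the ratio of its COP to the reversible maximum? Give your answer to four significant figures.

COP_actual = Q̇_C/Ẇ = 4.170/2.110 = 1.976.
In absolute terms T_C = 293.15 K and T_H = 318.65 K, so ΔT = 25.50 K.
COP_Carnot = T_C/ΔT = 293.15/25.50 = 11.50.
η_II = COP_actual/COP_Carnot = 1.976/11.50 = 0.1719.

0.1719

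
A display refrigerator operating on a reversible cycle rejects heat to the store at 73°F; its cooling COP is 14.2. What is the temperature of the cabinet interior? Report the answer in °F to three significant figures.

For a Carnot refrigerator COP_R = T_C/(T_H − T_C), so T_C = COP·T_H/(1 + COP).
With T_H = 295.93 K, T_C = 14.2 × 295.93/15.20 = 276.46 K.
Converting, 276.46 K = 37.96°F.

38.0 °F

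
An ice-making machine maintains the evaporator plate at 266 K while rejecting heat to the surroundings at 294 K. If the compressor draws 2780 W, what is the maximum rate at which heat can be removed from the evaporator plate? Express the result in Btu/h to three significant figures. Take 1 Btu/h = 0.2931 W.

The reservoir spacing is ΔT = 294 − 266 = 28.00 K.
COP_Carnot = T_C/ΔT = 266.00/28.00 = 9.500.
Q̇_max = COP_Carnot × Ẇ = 9.500 × 2780 W = 26410 W = 90110 Btu/h.

90100 Btu/h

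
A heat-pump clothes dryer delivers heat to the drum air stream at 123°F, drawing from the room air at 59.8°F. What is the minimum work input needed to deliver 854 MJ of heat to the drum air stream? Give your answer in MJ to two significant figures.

In absolute terms T_C = 288.59 K and T_H = 323.71 K, so ΔT = 35.11 K.
The reversible limit is COP_HP = T_H/ΔT = 9.219, so W_min = Q_H/COP = Q_H·ΔT/T_H.
W_min = 854.0 × 35.11/323.71 = 92.63 MJ.

93 MJ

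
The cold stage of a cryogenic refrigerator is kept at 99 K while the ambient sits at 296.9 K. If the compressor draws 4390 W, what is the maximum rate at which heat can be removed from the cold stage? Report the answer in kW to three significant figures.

2.20 kW

The reservoir spacing is ΔT = 296.9 − 99 = 197.9 K.
COP_Carnot = T_C/ΔT = 99.00/197.9 = 0.5003.
Q̇_max = COP_Carnot × Ẇ = 0.5003 × 4390 W = 2196 W = 2.196 kW.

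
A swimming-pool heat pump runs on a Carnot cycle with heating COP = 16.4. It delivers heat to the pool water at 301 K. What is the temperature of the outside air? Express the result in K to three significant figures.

COP_HP = T_H/(T_H − T_C) gives T_H − T_C = T_H/COP.
With T_H = 301.00 K, T_C = 301.00 × (1 − 1/16.4) = 282.65 K.

283 K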